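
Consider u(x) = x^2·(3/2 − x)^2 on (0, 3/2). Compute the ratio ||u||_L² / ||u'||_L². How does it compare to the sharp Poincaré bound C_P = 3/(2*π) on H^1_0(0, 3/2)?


||u||_L² / ||u'||_L² = sqrt(3)/4 < C_P = 3/(2*π).

u(x) = x^2·(3/2 − x)^2, so u'(x) = x*(2*x - 3)*(4*x - 3)/2.
u(x) = x^2·(3/2 − x)^2 vanishes at x = 0 and x = 3/2, so u ∈ H^1_0(0, 3/2). Differentiate via the product rule and integrate the resulting polynomials term by term.
  ∫_0^3/2 u² dx = ∫_0^3/2 (x^8 - 6*x^7 + 27*x^6/2 - 27*x^5/2 + 81*x^4/16) dx. Term by term:
    ∫_0^3/2 x^8 dx = 2187/512;  ∫_0^3/2 -6*x^7 dx = -19683/1024;  ∫_0^3/2 27*x^6/2 dx = 59049/1792;
    ∫_0^3/2 -27*x^5/2 dx = -6561/256;  ∫_0^3/2 81*x^4/16 dx = 19683/2560.
  Sum: 2187/512 − 19683/1024 + 59049/1792 − 6561/256 + 19683/2560 = 2187/35840.
  ∫_0^3/2 (u')² dx = ∫_0^3/2 (16*x^6 - 72*x^5 + 117*x^4 - 81*x^3 + 81*x^2/4) dx. Term by term:
    ∫_0^3/2 16*x^6 dx = 2187/56;  ∫_0^3/2 -72*x^5 dx = -2187/16;  ∫_0^3/2 117*x^4 dx = 28431/160;
    ∫_0^3/2 -81*x^3 dx = -6561/64;  ∫_0^3/2 81*x^2/4 dx = 729/32.
  Sum: 2187/56 − 2187/16 + 28431/160 − 6561/64 + 729/32 = 729/2240.
∫_0^3/2 u² dx = 2187/35840, so ||u||_L² = 27*sqrt(105)/1120.
∫_0^3/2 (u')² dx = 729/2240, so ||u'||_L² = 27*sqrt(35)/280.
Ratio ||u||_L² / ||u'||_L² = sqrt(3)/4.
Sharp Poincaré constant on H^1_0(0, 3/2) is C_P = L/π = 3/(2*π), achieved by sin(2*π/3·x).
A polynomial bump cannot attain the sharp Poincaré constant (only the first sine eigenfunction does), so the ratio is strictly less than C_P, consistent with ||u||_L² ≤ C_P ||u'||_L².


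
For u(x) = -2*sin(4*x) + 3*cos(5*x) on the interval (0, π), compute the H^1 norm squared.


||u||_{H^1(0,π)}^2 = 832/3 + 151*π

u'(x) = -15*sin(5*x) - 8*cos(4*x).
Expand u² and (u')² and integrate term by term on (0, π), using: for integers n ≥ 1, ∫_0^π sin²(nx) dx = ∫_0^π cos²(nx) dx = π/2; for n ≠ n', ∫_0^π sin(nx)sin(n'x) dx = ∫_0^π cos(nx)cos(n'x) dx = 0; and by product-to-sum, ∫_0^π sin(nx)cos(n'x) dx = ½∫_0^π [sin((n+n')x) + sin((n−n')x)] dx, which is 0 when n+n' is even and 2n/(n²−n'²) when n+n' is odd (it need not vanish on (0, π)).
  u² squared terms: (-2)²·∫sin(4x)² dx = 4·π/2 = 2*π;  (3)²·∫cos(5x)² dx = 9·π/2 = 9*π/2.
  u² cross terms: 2·(-2)·(3)·∫sin(4x)·cos(5x) dx = -12·(-8/9) = 32/3.
  So ∫_0^π u² dx = 2*π + 9*π/2 + 32/3 = 32/3 + 13*π/2.
  (u')² squared terms: (-15)²·∫sin(5x)² dx = 225·π/2 = 225*π/2;  (-8)²·∫cos(4x)² dx = 64·π/2 = 32*π.
  (u')² cross terms: 2·(-15)·(-8)·∫sin(5x)·cos(4x) dx = 240·(10/9) = 800/3.
  So ∫_0^π (u')² dx = 225*π/2 + 32*π + 800/3 = 800/3 + 289*π/2.
||u||_{H^1}^2 = (32/3 + 13*π/2) + (800/3 + 289*π/2) = 832/3 + 151*π.


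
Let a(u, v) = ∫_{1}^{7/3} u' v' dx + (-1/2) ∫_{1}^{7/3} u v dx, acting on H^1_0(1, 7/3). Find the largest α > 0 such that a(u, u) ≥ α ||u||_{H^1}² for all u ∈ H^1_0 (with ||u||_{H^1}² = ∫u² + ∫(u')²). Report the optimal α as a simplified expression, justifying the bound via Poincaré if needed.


α = (-8 + 9*π^2)/(16 + 9*π^2)

Coercivity of a(·,·) on H^1_0(1, 7/3) means a(u, u) ≥ α ||u||_{H^1}² for every u ∈ H^1_0.
The interval has length L = 4/3, and Poincaré/coercivity depend only on L. Here a(u, u) = ∫(u')² + (-1/2)·∫u².
Here c = -1/2 < 0 with |c| < (π/L)² = 9*π^2/16, so coercivity still holds. The condition a(u,u) ≥ α||u||_{H^1}² reads (1−α)∫(u')² ≥ (α−c)∫u². Any admissible α is ≤ 1 (rapidly oscillating u have ∫u²/∫(u')² → 0), and α = 1 would force 0 ≥ (1−c)∫u², impossible since c < 1; so 1−α > 0. By the sharp Poincaré inequality on H^1_0 of an interval of length L, ∫(u')² ≥ (π/L)²∫u² with equality for the first sine mode sin(π(x−x₀)/L) (x₀ the left endpoint), so the inequality holds for all u iff (1−α)(π/L)² ≥ α − c, i.e. α ≤ ((π/L)² + c)/((π/L)² + 1) = (1 + c(L/π)²)/(1 + (L/π)²). (Direct route, valid since c ≤ 0: Poincaré gives c∫u² ≥ c(L/π)²∫(u')², so a(u,u) ≥ (1 + c(L/π)²)∫(u')², while ||u||_{H^1}² ≤ (1 + (L/π)²)∫(u')²; dividing yields the same α.) With (π/L)² = 9*π^2/16 and c = -1/2, the largest admissible constant is α = ((π/L)² + c)/((π/L)² + 1).
Simplifying, α = (-8 + 9*π^2)/(16 + 9*π^2).


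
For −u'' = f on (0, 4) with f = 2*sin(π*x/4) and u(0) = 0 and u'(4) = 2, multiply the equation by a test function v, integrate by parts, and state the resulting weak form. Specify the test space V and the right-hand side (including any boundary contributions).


V = {v ∈ H^1(0, 4) : v(0) = 0} (test functions vanish at x = 0 where u is specified); weak form: ∫_0^4 u'v' dx = ∫_0^4 (2*sin(π*x/4)) v dx + 2·v(4) for all v ∈ V.

Multiply both sides by a test function v and integrate from 0 to 4:
  ∫_0^4 −u''(x) v(x) dx = ∫_0^4 f(x) v(x) dx.
Integrate the LHS by parts once:
  ∫_0^4 −u'' v dx = −[u'(x) v(x)]_0^4 + ∫_0^4 u'(x) v'(x) dx.
Thus ∫_0^4 u'(x) v'(x) dx = ∫_0^4 f(x) v(x) dx + [u'(x) v(x)]_0^4.
Choose V so that boundary terms are either known or forced to vanish.
Mixed BC: u(0) = 0 (Dirichlet) and u'(4) = 2 (Neumann). Define V = {v ∈ H^1(0, 4) : v(0) = 0}. Then [u' v]_0^4 = u'(4)·v(4) − u'(0)·0 = 2·v(4).
Weak formulation: find u (satisfying any essential BC) such that ∫_0^4 u'(x) v'(x) dx = ∫_0^4 f v dx + 2·v(4) for all v ∈ V (Dirichlet at 0 absorbed into V; Neumann datum at x = 4 contributes the boundary term).
Substituting f(x) = 2*sin(π*x/4), the right-hand side is ∫_0^4 (2*sin(π*x/4)) v dx + 2·v(4).


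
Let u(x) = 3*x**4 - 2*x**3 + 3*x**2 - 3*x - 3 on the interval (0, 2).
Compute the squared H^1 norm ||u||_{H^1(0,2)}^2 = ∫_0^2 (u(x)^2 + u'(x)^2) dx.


||u||_{H^1}^2 = 71632/35

The H^1 norm (squared) on an interval (0, L) is
  ||u||_{H^1}^2 = ∫_0^L u(x)^2 dx + ∫_0^L u'(x)^2 dx.
Compute u'(x) = 12*x**3 - 6*x**2 + 6*x - 3.
Then u(x)^2 = 9*x**8 - 12*x**7 + 22*x**6 - 30*x**5 + 3*x**4 - 6*x**3 - 9*x**2 + 18*x + 9 and u'(x)^2 = 144*x**6 - 144*x**5 + 180*x**4 - 144*x**3 + 72*x**2 - 36*x + 9.
Integrate each monomial from 0 to 2 using ∫_0^2 c·x^n dx = c·2^(n+1)/(n+1):
  ∫_0^2 u(x)^2 dx = ∫_0^2 (9*x^8 - 12*x^7 + 22*x^6 - 30*x^5 + 3*x^4 - 6*x^3 - 9*x^2 + 18*x + 9) dx. Term by term:
    ∫_0^2 9*x^8 dx = 512;  ∫_0^2 -12*x^7 dx = -384;  ∫_0^2 22*x^6 dx = 2816/7;
    ∫_0^2 -30*x^5 dx = -320;  ∫_0^2 3*x^4 dx = 96/5;  ∫_0^2 -6*x^3 dx = -24;
    ∫_0^2 -9*x^2 dx = -24;  ∫_0^2 18*x dx = 36;  ∫_0^2 9 dx = 18.
  Sum: 512 − 384 + 2816/7 − 320 + 96/5 − 24 − 24 + 36 + 18 = 8242/35.
  ∫_0^2 u'(x)^2 dx = ∫_0^2 (144*x^6 - 144*x^5 + 180*x^4 - 144*x^3 + 72*x^2 - 36*x + 9) dx. Term by term:
    ∫_0^2 144*x^6 dx = 18432/7;  ∫_0^2 -144*x^5 dx = -1536;  ∫_0^2 180*x^4 dx = 1152;
    ∫_0^2 -144*x^3 dx = -576;  ∫_0^2 72*x^2 dx = 192;  ∫_0^2 -36*x dx = -72;
    ∫_0^2 9 dx = 18.
  Sum: 18432/7 − 1536 + 1152 − 576 + 192 − 72 + 18 = 12678/7.
Adding: ||u||_{H^1}^2 = 8242/35 + 12678/7 = 71632/35.


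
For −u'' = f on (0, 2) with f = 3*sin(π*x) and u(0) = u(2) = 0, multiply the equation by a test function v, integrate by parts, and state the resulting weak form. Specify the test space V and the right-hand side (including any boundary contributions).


V = H^1_0(0, 2) (so v(0) = v(2) = 0); weak form: ∫_0^2 u'v' dx = ∫_0^2 (3*sin(π*x)) v dx for all v ∈ V.

Multiply both sides by a test function v and integrate from 0 to 2:
  ∫_0^2 −u''(x) v(x) dx = ∫_0^2 f(x) v(x) dx.
Integrate the LHS by parts once:
  ∫_0^2 −u'' v dx = −[u'(x) v(x)]_0^2 + ∫_0^2 u'(x) v'(x) dx.
Thus ∫_0^2 u'(x) v'(x) dx = ∫_0^2 f(x) v(x) dx + [u'(x) v(x)]_0^2.
Choose V so that boundary terms are either known or forced to vanish.
u is Dirichlet: u(0) = u(2) = 0. Let V = H^1_0(0, 2); then v(0) = v(2) = 0, and [u' v]_0^2 = 0.
Weak formulation: find u (satisfying any essential BC) such that ∫_0^2 u'(x) v'(x) dx = ∫_0^2 f v dx for all v ∈ V.
Substituting f(x) = 3*sin(π*x), the right-hand side is ∫_0^2 (3*sin(π*x)) v dx.


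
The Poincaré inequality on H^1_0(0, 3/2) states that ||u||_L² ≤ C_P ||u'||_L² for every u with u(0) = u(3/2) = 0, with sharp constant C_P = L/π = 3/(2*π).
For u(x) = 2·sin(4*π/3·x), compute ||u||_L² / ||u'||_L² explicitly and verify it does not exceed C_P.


||u||_L² / ||u'||_L² = 3/(4*π) < C_P = 3/(2*π).

u(x) = 2·sin(4*π/3·x), so u'(x) = 8*π*cos(4*π*x/3)/3.
Writing u(x) = A·sin(kπx/L) with A = 2 and k = 2, use ∫_0^L sin²(kπx/L) dx = L/2 and ∫_0^L cos²(kπx/L) dx = L/2.
u² = 4·sin²(4*π/3·x) and (u')² = 64*π^2/9·cos²(4*π/3·x), and each of sin², cos² integrates to L/2 = 3/4 over (0, 3/2).
∫_0^3/2 u² dx = 3, so ||u||_L² = sqrt(3).
∫_0^3/2 (u')² dx = 16*π^2/3, so ||u'||_L² = 4*sqrt(3)*π/3.
Ratio ||u||_L² / ||u'||_L² = 3/(4*π).
Sharp Poincaré constant on H^1_0(0, 3/2) is C_P = L/π = 3/(2*π), achieved by sin(2*π/3·x).
This is the k = 2 harmonic; the ratio L/(kπ) is strictly less than C_P = L/π, consistent with the sharp inequality ||u||_L² ≤ C_P ||u'||_L².


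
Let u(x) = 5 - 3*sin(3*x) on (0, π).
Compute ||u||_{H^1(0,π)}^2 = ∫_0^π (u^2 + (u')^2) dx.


||u||_{H^1(0,π)}^2 = -20 + 70*π

u'(x) = -9*cos(3*x).
Expand u² and (u')² and integrate term by term on (0, π), using: for integers n ≥ 1, ∫_0^π sin²(nx) dx = ∫_0^π cos²(nx) dx = π/2; for n ≠ n', ∫_0^π sin(nx)sin(n'x) dx = ∫_0^π cos(nx)cos(n'x) dx = 0; and by product-to-sum, ∫_0^π sin(nx)cos(n'x) dx = ½∫_0^π [sin((n+n')x) + sin((n−n')x)] dx, which is 0 when n+n' is even and 2n/(n²−n'²) when n+n' is odd (it need not vanish on (0, π)). For the constant mode: ∫_0^π 1 dx = π, ∫_0^π cos(nx) dx = 0, ∫_0^π sin(nx) dx = (1−(−1)^n)/n.
  u² squared terms: (5)²·∫1 dx = 25·π = 25*π;  (-3)²·∫sin(3x)² dx = 9·π/2 = 9*π/2.
  u² cross terms: 2·(5)·(-3)·∫1·sin(3x) dx = -30·(2/3) = -20.
  So ∫_0^π u² dx = 25*π + 9*π/2 − 20 = -20 + 59*π/2.
  (u')² squared terms: (-9)²·∫cos(3x)² dx = 81·π/2 = 81*π/2.
  So ∫_0^π (u')² dx = 81*π/2.
||u||_{H^1}^2 = (-20 + 59*π/2) + (81*π/2) = -20 + 70*π.


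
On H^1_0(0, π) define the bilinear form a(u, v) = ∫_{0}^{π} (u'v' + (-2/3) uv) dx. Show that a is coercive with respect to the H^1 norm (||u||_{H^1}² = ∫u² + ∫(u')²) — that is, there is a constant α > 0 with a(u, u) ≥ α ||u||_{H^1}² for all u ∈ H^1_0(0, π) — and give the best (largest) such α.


α = 1/6

Coercivity of a(·,·) on H^1_0(0, π) means a(u, u) ≥ α ||u||_{H^1}² for every u ∈ H^1_0.
The interval has length L = π, and Poincaré/coercivity depend only on L. Here a(u, u) = ∫(u')² + (-2/3)·∫u².
Here c = -2/3 < 0 with |c| < (π/L)² = 1, so coercivity still holds. The condition a(u,u) ≥ α||u||_{H^1}² reads (1−α)∫(u')² ≥ (α−c)∫u². Any admissible α is ≤ 1 (rapidly oscillating u have ∫u²/∫(u')² → 0), and α = 1 would force 0 ≥ (1−c)∫u², impossible since c < 1; so 1−α > 0. By the sharp Poincaré inequality on H^1_0 of an interval of length L, ∫(u')² ≥ (π/L)²∫u² with equality for the first sine mode sin(π(x−x₀)/L) (x₀ the left endpoint), so the inequality holds for all u iff (1−α)(π/L)² ≥ α − c, i.e. α ≤ ((π/L)² + c)/((π/L)² + 1) = (1 + c(L/π)²)/(1 + (L/π)²). (Direct route, valid since c ≤ 0: Poincaré gives c∫u² ≥ c(L/π)²∫(u')², so a(u,u) ≥ (1 + c(L/π)²)∫(u')², while ||u||_{H^1}² ≤ (1 + (L/π)²)∫(u')²; dividing yields the same α.) With (π/L)² = 1 and c = -2/3, the largest admissible constant is α = ((π/L)² + c)/((π/L)² + 1).
Simplifying, α = 1/6.


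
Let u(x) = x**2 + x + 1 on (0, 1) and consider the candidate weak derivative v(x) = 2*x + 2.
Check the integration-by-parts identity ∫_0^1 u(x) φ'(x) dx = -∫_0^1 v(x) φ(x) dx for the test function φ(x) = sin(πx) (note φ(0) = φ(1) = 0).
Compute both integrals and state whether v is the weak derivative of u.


LHS = -4/π, RHS = -6/π. No, v is not the weak derivative of u.

u(x) = x**2 + x + 1, classical derivative u'(x) = 2*x + 1.
φ(x) = sin(πx), so φ'(x) = π*cos(π*x).
Note φ(0) = φ(1) = 0, so the boundary term u·φ vanishes.
LHS = ∫_0^1 u(x) φ'(x) dx = ∫_0^1 (π*x^2*cos(π*x) + π*x*cos(π*x) + π*cos(π*x)) dx. Term by term:
  ∫_0^1 π*cos(π*x) dx = 0;  ∫_0^1 π*x*cos(π*x) dx = -2/π;  ∫_0^1 π*x^2*cos(π*x) dx = -2/π.
Sum: 0 − 2/π − 2/π = -4/π.
So LHS = -4/π.
∫_0^1 v(x) φ(x) dx = ∫_0^1 (2*x*sin(π*x) + 2*sin(π*x)) dx. Term by term:
  ∫_0^1 2*sin(π*x) dx = 4/π;  ∫_0^1 2*x*sin(π*x) dx = 2/π.
Sum: 4/π + 2/π = 6/π.
So RHS = -∫_0^1 v(x) φ(x) dx = -6/π.
LHS − RHS = 2/π ≠ 0, so the identity fails.
(For a valid weak derivative the identity must hold for EVERY test function, in particular this one. The failure shows v is NOT the weak derivative of u.)
Correct weak derivative would be u'(x) = 2*x + 1.


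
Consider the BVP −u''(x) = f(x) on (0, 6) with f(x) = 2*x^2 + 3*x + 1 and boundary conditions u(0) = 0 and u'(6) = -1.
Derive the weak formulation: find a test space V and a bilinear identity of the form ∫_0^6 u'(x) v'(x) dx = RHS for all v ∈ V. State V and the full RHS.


V = {v ∈ H^1(0, 6) : v(0) = 0} (test functions vanish at x = 0 where u is specified); weak form: ∫_0^6 u'v' dx = ∫_0^6 (2*x^2 + 3*x + 1) v dx − v(6) for all v ∈ V.

Multiply both sides by a test function v and integrate from 0 to 6:
  ∫_0^6 −u''(x) v(x) dx = ∫_0^6 f(x) v(x) dx.
Integrate the LHS by parts once:
  ∫_0^6 −u'' v dx = −[u'(x) v(x)]_0^6 + ∫_0^6 u'(x) v'(x) dx.
Thus ∫_0^6 u'(x) v'(x) dx = ∫_0^6 f(x) v(x) dx + [u'(x) v(x)]_0^6.
Choose V so that boundary terms are either known or forced to vanish.
Mixed BC: u(0) = 0 (Dirichlet) and u'(6) = -1 (Neumann). Define V = {v ∈ H^1(0, 6) : v(0) = 0}. Then [u' v]_0^6 = u'(6)·v(6) − u'(0)·0 = − v(6).
Weak formulation: find u (satisfying any essential BC) such that ∫_0^6 u'(x) v'(x) dx = ∫_0^6 f v dx − v(6) for all v ∈ V (Dirichlet at 0 absorbed into V; Neumann datum at x = 6 contributes the boundary term).
Substituting f(x) = 2*x^2 + 3*x + 1, the right-hand side is ∫_0^6 (2*x^2 + 3*x + 1) v dx − v(6).


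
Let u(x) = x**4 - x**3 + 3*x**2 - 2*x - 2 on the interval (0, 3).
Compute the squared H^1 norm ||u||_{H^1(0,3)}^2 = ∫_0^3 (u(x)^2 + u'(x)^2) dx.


||u||_{H^1}^2 = 826869/140

The H^1 norm (squared) on an interval (0, L) is
  ||u||_{H^1}^2 = ∫_0^L u(x)^2 dx + ∫_0^L u'(x)^2 dx.
Compute u'(x) = 4*x**3 - 3*x**2 + 6*x - 2.
Then u(x)^2 = x**8 - 2*x**7 + 7*x**6 - 10*x**5 + 9*x**4 - 8*x**3 - 8*x**2 + 8*x + 4 and u'(x)^2 = 16*x**6 - 24*x**5 + 57*x**4 - 52*x**3 + 48*x**2 - 24*x + 4.
Integrate each monomial from 0 to 3 using ∫_0^3 c·x^n dx = c·3^(n+1)/(n+1):
  ∫_0^3 u(x)^2 dx = ∫_0^3 (x^8 - 2*x^7 + 7*x^6 - 10*x^5 + 9*x^4 - 8*x^3 - 8*x^2 + 8*x + 4) dx. Term by term:
    ∫_0^3 x^8 dx = 2187;  ∫_0^3 -2*x^7 dx = -6561/4;  ∫_0^3 7*x^6 dx = 2187;
    ∫_0^3 -10*x^5 dx = -1215;  ∫_0^3 9*x^4 dx = 2187/5;  ∫_0^3 -8*x^3 dx = -162;
    ∫_0^3 -8*x^2 dx = -72;  ∫_0^3 8*x dx = 36;  ∫_0^3 4 dx = 12.
  Sum: 2187 − 6561/4 + 2187 − 1215 + 2187/5 − 162 − 72 + 36 + 12 = 35403/20.
  ∫_0^3 u'(x)^2 dx = ∫_0^3 (16*x^6 - 24*x^5 + 57*x^4 - 52*x^3 + 48*x^2 - 24*x + 4) dx. Term by term:
    ∫_0^3 16*x^6 dx = 34992/7;  ∫_0^3 -24*x^5 dx = -2916;  ∫_0^3 57*x^4 dx = 13851/5;
    ∫_0^3 -52*x^3 dx = -1053;  ∫_0^3 48*x^2 dx = 432;  ∫_0^3 -24*x dx = -108;
    ∫_0^3 4 dx = 12.
  Sum: 34992/7 − 2916 + 13851/5 − 1053 + 432 − 108 + 12 = 144762/35.
Adding: ||u||_{H^1}^2 = 35403/20 + 144762/35 = 826869/140.


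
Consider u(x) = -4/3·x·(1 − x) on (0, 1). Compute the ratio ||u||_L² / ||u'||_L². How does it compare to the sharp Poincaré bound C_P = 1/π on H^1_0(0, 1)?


||u||_L² / ||u'||_L² = sqrt(10)/10 < C_P = 1/π.

u(x) = -4/3·x·(1 − x), so u'(x) = 8*x/3 - 4/3.
u(x) = -4/3·x·(1 − x) vanishes at x = 0 and x = 1, so u ∈ H^1_0(0, 1). Differentiate via the product rule and integrate the resulting polynomials term by term.
  ∫_0^1 u² dx = ∫_0^1 (16*x^4/9 - 32*x^3/9 + 16*x^2/9) dx. Term by term:
    ∫_0^1 16*x^4/9 dx = 16/45;  ∫_0^1 -32*x^3/9 dx = -8/9;  ∫_0^1 16*x^2/9 dx = 16/27.
  Sum: 16/45 − 8/9 + 16/27 = 8/135.
  ∫_0^1 (u')² dx = ∫_0^1 (64*x^2/9 - 64*x/9 + 16/9) dx. Term by term:
    ∫_0^1 64*x^2/9 dx = 64/27;  ∫_0^1 -64*x/9 dx = -32/9;  ∫_0^1 16/9 dx = 16/9.
  Sum: 64/27 − 32/9 + 16/9 = 16/27.
∫_0^1 u² dx = 8/135, so ||u||_L² = 2*sqrt(30)/45.
∫_0^1 (u')² dx = 16/27, so ||u'||_L² = 4*sqrt(3)/9.
Ratio ||u||_L² / ||u'||_L² = sqrt(10)/10.
Sharp Poincaré constant on H^1_0(0, 1) is C_P = L/π = 1/π, achieved by sin(π·x).
A polynomial bump cannot attain the sharp Poincaré constant (only the first sine eigenfunction does), so the ratio is strictly less than C_P, consistent with ||u||_L² ≤ C_P ||u'||_L².


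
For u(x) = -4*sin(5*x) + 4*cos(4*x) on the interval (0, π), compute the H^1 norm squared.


||u||_{H^1(0,π)}^2 = -5440/9 + 344*π

u'(x) = -16*sin(4*x) - 20*cos(5*x).
Expand u² and (u')² and integrate term by term on (0, π), using: for integers n ≥ 1, ∫_0^π sin²(nx) dx = ∫_0^π cos²(nx) dx = π/2; for n ≠ n', ∫_0^π sin(nx)sin(n'x) dx = ∫_0^π cos(nx)cos(n'x) dx = 0; and by product-to-sum, ∫_0^π sin(nx)cos(n'x) dx = ½∫_0^π [sin((n+n')x) + sin((n−n')x)] dx, which is 0 when n+n' is even and 2n/(n²−n'²) when n+n' is odd (it need not vanish on (0, π)).
  u² squared terms: (-4)²·∫sin(5x)² dx = 16·π/2 = 8*π;  (4)²·∫cos(4x)² dx = 16·π/2 = 8*π.
  u² cross terms: 2·(-4)·(4)·∫sin(5x)·cos(4x) dx = -32·(10/9) = -320/9.
  So ∫_0^π u² dx = 8*π + 8*π − 320/9 = -320/9 + 16*π.
  (u')² squared terms: (-20)²·∫cos(5x)² dx = 400·π/2 = 200*π;  (-16)²·∫sin(4x)² dx = 256·π/2 = 128*π.
  (u')² cross terms: 2·(-20)·(-16)·∫cos(5x)·sin(4x) dx = 640·(-8/9) = -5120/9.
  So ∫_0^π (u')² dx = 200*π + 128*π − 5120/9 = -5120/9 + 328*π.
||u||_{H^1}^2 = (-320/9 + 16*π) + (-5120/9 + 328*π) = -5440/9 + 344*π.


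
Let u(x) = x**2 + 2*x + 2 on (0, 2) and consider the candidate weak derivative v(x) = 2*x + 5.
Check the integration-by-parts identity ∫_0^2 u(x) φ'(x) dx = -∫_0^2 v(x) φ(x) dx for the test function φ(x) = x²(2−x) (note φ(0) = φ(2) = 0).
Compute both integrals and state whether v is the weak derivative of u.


LHS = -88/15, RHS = -148/15. No, v is not the weak derivative of u.

u(x) = x**2 + 2*x + 2, classical derivative u'(x) = 2*x + 2.
φ(x) = x²(2−x), so φ'(x) = x*(4 - 3*x).
Note φ(0) = φ(2) = 0, so the boundary term u·φ vanishes.
LHS = ∫_0^2 u(x) φ'(x) dx = ∫_0^2 (-3*x^4 - 2*x^3 + 2*x^2 + 8*x) dx. Term by term:
  ∫_0^2 -3*x^4 dx = -96/5;  ∫_0^2 -2*x^3 dx = -8;  ∫_0^2 2*x^2 dx = 16/3;
  ∫_0^2 8*x dx = 16.
Sum: -96/5 − 8 + 16/3 + 16 = -88/15.
So LHS = -88/15.
∫_0^2 v(x) φ(x) dx = ∫_0^2 (-2*x^4 - x^3 + 10*x^2) dx. Term by term:
  ∫_0^2 -2*x^4 dx = -64/5;  ∫_0^2 -x^3 dx = -4;  ∫_0^2 10*x^2 dx = 80/3.
Sum: -64/5 − 4 + 80/3 = 148/15.
So RHS = -∫_0^2 v(x) φ(x) dx = -148/15.
LHS − RHS = 4 ≠ 0, so the identity fails.
(For a valid weak derivative the identity must hold for EVERY test function, in particular this one. The failure shows v is NOT the weak derivative of u.)
Correct weak derivative would be u'(x) = 2*x + 2.


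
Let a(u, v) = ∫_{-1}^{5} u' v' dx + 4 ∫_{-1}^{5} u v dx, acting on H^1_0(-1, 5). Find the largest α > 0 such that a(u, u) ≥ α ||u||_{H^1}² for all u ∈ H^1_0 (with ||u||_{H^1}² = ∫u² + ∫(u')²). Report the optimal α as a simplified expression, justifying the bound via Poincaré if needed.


α = 1

Coercivity of a(·,·) on H^1_0(-1, 5) means a(u, u) ≥ α ||u||_{H^1}² for every u ∈ H^1_0.
The interval has length L = 6, and Poincaré/coercivity depend only on L. Here a(u, u) = ∫(u')² + (4)·∫u².
Here c = 4 ≥ 1, so a(u,u) = ∫(u')² + c∫u² ≥ ∫(u')² + ∫u² = ||u||_{H^1}², i.e. α = 1 works. No larger α is possible: a(u,u) ≥ α||u||_{H^1}² means (1−α)∫(u')² ≥ (α−c)∫u², and for the modes u_n = sin(nπ(x−x₀)/L) (x₀ the left endpoint) one has ∫u_n²/∫(u_n')² = (L/(nπ))² → 0, so a(u_n,u_n)/||u_n||_{H^1}² → 1. Hence the optimal constant is α = 1.
Therefore α = 1.


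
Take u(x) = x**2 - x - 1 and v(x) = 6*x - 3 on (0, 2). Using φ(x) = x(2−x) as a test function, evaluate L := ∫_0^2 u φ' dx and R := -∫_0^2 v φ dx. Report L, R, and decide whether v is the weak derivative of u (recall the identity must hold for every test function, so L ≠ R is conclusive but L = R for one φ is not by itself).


LHS = -4/3, RHS = -4. No, v is not the weak derivative of u.

u(x) = x**2 - x - 1, classical derivative u'(x) = 2*x - 1.
φ(x) = x(2−x), so φ'(x) = 2 - 2*x.
Note φ(0) = φ(2) = 0, so the boundary term u·φ vanishes.
LHS = ∫_0^2 u(x) φ'(x) dx = ∫_0^2 (-2*x^3 + 4*x^2 - 2) dx. Term by term:
  ∫_0^2 -2*x^3 dx = -8;  ∫_0^2 4*x^2 dx = 32/3;  ∫_0^2 -2 dx = -4.
Sum: -8 + 32/3 − 4 = -4/3.
So LHS = -4/3.
∫_0^2 v(x) φ(x) dx = ∫_0^2 (-6*x^3 + 15*x^2 - 6*x) dx. Term by term:
  ∫_0^2 -6*x^3 dx = -24;  ∫_0^2 15*x^2 dx = 40;  ∫_0^2 -6*x dx = -12.
Sum: -24 + 40 − 12 = 4.
So RHS = -∫_0^2 v(x) φ(x) dx = -4.
LHS − RHS = 8/3 ≠ 0, so the identity fails.
(For a valid weak derivative the identity must hold for EVERY test function, in particular this one. The failure shows v is NOT the weak derivative of u.)
Correct weak derivative would be u'(x) = 2*x - 1.


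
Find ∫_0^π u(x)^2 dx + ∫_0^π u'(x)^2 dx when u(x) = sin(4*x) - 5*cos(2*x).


||u||_{H^1(0,π)}^2 = 71*π

u'(x) = 10*sin(2*x) + 4*cos(4*x).
Expand u² and (u')² and integrate term by term on (0, π), using: for integers n ≥ 1, ∫_0^π sin²(nx) dx = ∫_0^π cos²(nx) dx = π/2; for n ≠ n', ∫_0^π sin(nx)sin(n'x) dx = ∫_0^π cos(nx)cos(n'x) dx = 0; and by product-to-sum, ∫_0^π sin(nx)cos(n'x) dx = ½∫_0^π [sin((n+n')x) + sin((n−n')x)] dx, which is 0 when n+n' is even and 2n/(n²−n'²) when n+n' is odd (it need not vanish on (0, π)).
  u² squared terms: (-5)²·∫cos(2x)² dx = 25·π/2 = 25*π/2;  (1)²·∫sin(4x)² dx = 1·π/2 = π/2.
  u² cross terms: 2·(-5)·(1)·∫cos(2x)·sin(4x) dx = -10·(0) = 0.
  So ∫_0^π u² dx = 25*π/2 + π/2 + 0 = 13*π.
  (u')² squared terms: (4)²·∫cos(4x)² dx = 16·π/2 = 8*π;  (10)²·∫sin(2x)² dx = 100·π/2 = 50*π.
  (u')² cross terms: 2·(4)·(10)·∫cos(4x)·sin(2x) dx = 80·(0) = 0.
  So ∫_0^π (u')² dx = 8*π + 50*π + 0 = 58*π.
||u||_{H^1}^2 = (13*π) + (58*π) = 71*π.


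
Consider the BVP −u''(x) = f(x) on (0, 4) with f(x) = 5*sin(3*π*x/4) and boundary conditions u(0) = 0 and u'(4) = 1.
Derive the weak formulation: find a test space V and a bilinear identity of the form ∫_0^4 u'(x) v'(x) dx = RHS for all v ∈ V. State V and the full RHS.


V = {v ∈ H^1(0, 4) : v(0) = 0} (test functions vanish at x = 0 where u is specified); weak form: ∫_0^4 u'v' dx = ∫_0^4 (5*sin(3*π*x/4)) v dx + v(4) for all v ∈ V.

Multiply both sides by a test function v and integrate from 0 to 4:
  ∫_0^4 −u''(x) v(x) dx = ∫_0^4 f(x) v(x) dx.
Integrate the LHS by parts once:
  ∫_0^4 −u'' v dx = −[u'(x) v(x)]_0^4 + ∫_0^4 u'(x) v'(x) dx.
Thus ∫_0^4 u'(x) v'(x) dx = ∫_0^4 f(x) v(x) dx + [u'(x) v(x)]_0^4.
Choose V so that boundary terms are either known or forced to vanish.
Mixed BC: u(0) = 0 (Dirichlet) and u'(4) = 1 (Neumann). Define V = {v ∈ H^1(0, 4) : v(0) = 0}. Then [u' v]_0^4 = u'(4)·v(4) − u'(0)·0 = v(4).
Weak formulation: find u (satisfying any essential BC) such that ∫_0^4 u'(x) v'(x) dx = ∫_0^4 f v dx + v(4) for all v ∈ V (Dirichlet at 0 absorbed into V; Neumann datum at x = 4 contributes the boundary term).
Substituting f(x) = 5*sin(3*π*x/4), the right-hand side is ∫_0^4 (5*sin(3*π*x/4)) v dx + v(4).


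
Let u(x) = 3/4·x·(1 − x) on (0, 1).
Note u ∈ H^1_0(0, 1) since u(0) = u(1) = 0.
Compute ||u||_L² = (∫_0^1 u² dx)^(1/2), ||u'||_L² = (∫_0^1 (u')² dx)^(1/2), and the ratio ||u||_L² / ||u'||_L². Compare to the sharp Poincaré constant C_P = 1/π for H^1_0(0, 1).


||u||_L² / ||u'||_L² = sqrt(10)/10 < C_P = 1/π.

u(x) = 3/4·x·(1 − x), so u'(x) = 3/4 - 3*x/2.
u(x) = 3/4·x·(1 − x) vanishes at x = 0 and x = 1, so u ∈ H^1_0(0, 1). Differentiate via the product rule and integrate the resulting polynomials term by term.
  ∫_0^1 u² dx = ∫_0^1 (9*x^4/16 - 9*x^3/8 + 9*x^2/16) dx. Term by term:
    ∫_0^1 9*x^4/16 dx = 9/80;  ∫_0^1 -9*x^3/8 dx = -9/32;  ∫_0^1 9*x^2/16 dx = 3/16.
  Sum: 9/80 − 9/32 + 3/16 = 3/160.
  ∫_0^1 (u')² dx = ∫_0^1 (9*x^2/4 - 9*x/4 + 9/16) dx. Term by term:
    ∫_0^1 9*x^2/4 dx = 3/4;  ∫_0^1 -9*x/4 dx = -9/8;  ∫_0^1 9/16 dx = 9/16.
  Sum: 3/4 − 9/8 + 9/16 = 3/16.
∫_0^1 u² dx = 3/160, so ||u||_L² = sqrt(30)/40.
∫_0^1 (u')² dx = 3/16, so ||u'||_L² = sqrt(3)/4.
Ratio ||u||_L² / ||u'||_L² = sqrt(10)/10.
Sharp Poincaré constant on H^1_0(0, 1) is C_P = L/π = 1/π, achieved by sin(π·x).
A polynomial bump cannot attain the sharp Poincaré constant (only the first sine eigenfunction does), so the ratio is strictly less than C_P, consistent with ||u||_L² ≤ C_P ||u'||_L².


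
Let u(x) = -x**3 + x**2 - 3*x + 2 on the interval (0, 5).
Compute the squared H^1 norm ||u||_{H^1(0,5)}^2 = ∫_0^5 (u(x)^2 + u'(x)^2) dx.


||u||_{H^1}^2 = 192335/14

The H^1 norm (squared) on an interval (0, L) is
  ||u||_{H^1}^2 = ∫_0^L u(x)^2 dx + ∫_0^L u'(x)^2 dx.
Compute u'(x) = -3*x**2 + 2*x - 3.
Then u(x)^2 = x**6 - 2*x**5 + 7*x**4 - 10*x**3 + 13*x**2 - 12*x + 4 and u'(x)^2 = 9*x**4 - 12*x**3 + 22*x**2 - 12*x + 9.
Integrate each monomial from 0 to 5 using ∫_0^5 c·x^n dx = c·5^(n+1)/(n+1):
  ∫_0^5 u(x)^2 dx = ∫_0^5 (x^6 - 2*x^5 + 7*x^4 - 10*x^3 + 13*x^2 - 12*x + 4) dx. Term by term:
    ∫_0^5 x^6 dx = 78125/7;  ∫_0^5 -2*x^5 dx = -15625/3;  ∫_0^5 7*x^4 dx = 4375;
    ∫_0^5 -10*x^3 dx = -3125/2;  ∫_0^5 13*x^2 dx = 1625/3;  ∫_0^5 -12*x dx = -150;
    ∫_0^5 4 dx = 20.
  Sum: 78125/7 − 15625/3 + 4375 − 3125/2 + 1625/3 − 150 + 20 = 385415/42.
  ∫_0^5 u'(x)^2 dx = ∫_0^5 (9*x^4 - 12*x^3 + 22*x^2 - 12*x + 9) dx. Term by term:
    ∫_0^5 9*x^4 dx = 5625;  ∫_0^5 -12*x^3 dx = -1875;  ∫_0^5 22*x^2 dx = 2750/3;
    ∫_0^5 -12*x dx = -150;  ∫_0^5 9 dx = 45.
  Sum: 5625 − 1875 + 2750/3 − 150 + 45 = 13685/3.
Adding: ||u||_{H^1}^2 = 385415/42 + 13685/3 = 192335/14.


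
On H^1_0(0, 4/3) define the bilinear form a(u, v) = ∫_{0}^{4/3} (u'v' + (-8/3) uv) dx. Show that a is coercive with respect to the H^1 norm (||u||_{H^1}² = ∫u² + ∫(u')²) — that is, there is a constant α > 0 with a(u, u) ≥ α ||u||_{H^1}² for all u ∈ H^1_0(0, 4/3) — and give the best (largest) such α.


α = (-128 + 27*π^2)/(3*(16 + 9*π^2))

Coercivity of a(·,·) on H^1_0(0, 4/3) means a(u, u) ≥ α ||u||_{H^1}² for every u ∈ H^1_0.
The interval has length L = 4/3, and Poincaré/coercivity depend only on L. Here a(u, u) = ∫(u')² + (-8/3)·∫u².
Here c = -8/3 < 0 with |c| < (π/L)² = 9*π^2/16, so coercivity still holds. The condition a(u,u) ≥ α||u||_{H^1}² reads (1−α)∫(u')² ≥ (α−c)∫u². Any admissible α is ≤ 1 (rapidly oscillating u have ∫u²/∫(u')² → 0), and α = 1 would force 0 ≥ (1−c)∫u², impossible since c < 1; so 1−α > 0. By the sharp Poincaré inequality on H^1_0 of an interval of length L, ∫(u')² ≥ (π/L)²∫u² with equality for the first sine mode sin(π(x−x₀)/L) (x₀ the left endpoint), so the inequality holds for all u iff (1−α)(π/L)² ≥ α − c, i.e. α ≤ ((π/L)² + c)/((π/L)² + 1) = (1 + c(L/π)²)/(1 + (L/π)²). (Direct route, valid since c ≤ 0: Poincaré gives c∫u² ≥ c(L/π)²∫(u')², so a(u,u) ≥ (1 + c(L/π)²)∫(u')², while ||u||_{H^1}² ≤ (1 + (L/π)²)∫(u')²; dividing yields the same α.) With (π/L)² = 9*π^2/16 and c = -8/3, the largest admissible constant is α = ((π/L)² + c)/((π/L)² + 1).
Simplifying, α = (-128 + 27*π^2)/(3*(16 + 9*π^2)).


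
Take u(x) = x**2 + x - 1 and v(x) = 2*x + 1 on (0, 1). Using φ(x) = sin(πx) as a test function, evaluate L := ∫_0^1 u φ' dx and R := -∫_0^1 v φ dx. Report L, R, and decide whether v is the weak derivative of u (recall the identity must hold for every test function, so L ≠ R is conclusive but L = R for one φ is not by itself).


LHS = -4/π, RHS = -4/π. Yes, v = u' weakly.

u(x) = x**2 + x - 1, classical derivative u'(x) = 2*x + 1.
φ(x) = sin(πx), so φ'(x) = π*cos(π*x).
Note φ(0) = φ(1) = 0, so the boundary term u·φ vanishes.
LHS = ∫_0^1 u(x) φ'(x) dx = ∫_0^1 (π*x^2*cos(π*x) + π*x*cos(π*x) - π*cos(π*x)) dx. Term by term:
  ∫_0^1 -π*cos(π*x) dx = 0;  ∫_0^1 π*x*cos(π*x) dx = -2/π;  ∫_0^1 π*x^2*cos(π*x) dx = -2/π.
Sum: 0 − 2/π − 2/π = -4/π.
So LHS = -4/π.
∫_0^1 v(x) φ(x) dx = ∫_0^1 (2*x*sin(π*x) + sin(π*x)) dx. Term by term:
  ∫_0^1 2*x*sin(π*x) dx = 2/π;  ∫_0^1 sin(π*x) dx = 2/π.
Sum: 2/π + 2/π = 4/π.
So RHS = -∫_0^1 v(x) φ(x) dx = -4/π.
LHS = RHS, so the identity holds for this test φ.
Moreover u is smooth here and v(x) = u'(x) = 2*x + 1 pointwise, so the identity holds for every test function. Hence v is the weak derivative of u.


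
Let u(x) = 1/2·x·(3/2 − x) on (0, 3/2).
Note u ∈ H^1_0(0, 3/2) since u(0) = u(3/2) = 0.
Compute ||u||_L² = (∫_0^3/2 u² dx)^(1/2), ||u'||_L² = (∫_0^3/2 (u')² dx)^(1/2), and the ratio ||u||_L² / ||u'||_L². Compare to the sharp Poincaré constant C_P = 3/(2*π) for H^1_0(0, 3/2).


||u||_L² / ||u'||_L² = 3*sqrt(10)/20 < C_P = 3/(2*π).

u(x) = 1/2·x·(3/2 − x), so u'(x) = 3/4 - x.
u(x) = 1/2·x·(3/2 − x) vanishes at x = 0 and x = 3/2, so u ∈ H^1_0(0, 3/2). Differentiate via the product rule and integrate the resulting polynomials term by term.
  ∫_0^3/2 u² dx = ∫_0^3/2 (x^4/4 - 3*x^3/4 + 9*x^2/16) dx. Term by term:
    ∫_0^3/2 x^4/4 dx = 243/640;  ∫_0^3/2 -3*x^3/4 dx = -243/256;  ∫_0^3/2 9*x^2/16 dx = 81/128.
  Sum: 243/640 − 243/256 + 81/128 = 81/1280.
  ∫_0^3/2 (u')² dx = ∫_0^3/2 (x^2 - 3*x/2 + 9/16) dx. Term by term:
    ∫_0^3/2 x^2 dx = 9/8;  ∫_0^3/2 -3*x/2 dx = -27/16;  ∫_0^3/2 9/16 dx = 27/32.
  Sum: 9/8 − 27/16 + 27/32 = 9/32.
∫_0^3/2 u² dx = 81/1280, so ||u||_L² = 9*sqrt(5)/80.
∫_0^3/2 (u')² dx = 9/32, so ||u'||_L² = 3*sqrt(2)/8.
Ratio ||u||_L² / ||u'||_L² = 3*sqrt(10)/20.
Sharp Poincaré constant on H^1_0(0, 3/2) is C_P = L/π = 3/(2*π), achieved by sin(2*π/3·x).
A polynomial bump cannot attain the sharp Poincaré constant (only the first sine eigenfunction does), so the ratio is strictly less than C_P, consistent with ||u||_L² ≤ C_P ||u'||_L².


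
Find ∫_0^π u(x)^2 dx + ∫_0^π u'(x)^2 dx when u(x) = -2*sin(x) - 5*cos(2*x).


||u||_{H^1(0,π)}^2 = -200/3 + 133*π/2

u'(x) = 10*sin(2*x) - 2*cos(x).
Expand u² and (u')² and integrate term by term on (0, π), using: for integers n ≥ 1, ∫_0^π sin²(nx) dx = ∫_0^π cos²(nx) dx = π/2; for n ≠ n', ∫_0^π sin(nx)sin(n'x) dx = ∫_0^π cos(nx)cos(n'x) dx = 0; and by product-to-sum, ∫_0^π sin(nx)cos(n'x) dx = ½∫_0^π [sin((n+n')x) + sin((n−n')x)] dx, which is 0 when n+n' is even and 2n/(n²−n'²) when n+n' is odd (it need not vanish on (0, π)).
  u² squared terms: (-5)²·∫cos(2x)² dx = 25·π/2 = 25*π/2;  (-2)²·∫sin(x)² dx = 4·π/2 = 2*π.
  u² cross terms: 2·(-5)·(-2)·∫cos(2x)·sin(x) dx = 20·(-2/3) = -40/3.
  So ∫_0^π u² dx = 25*π/2 + 2*π − 40/3 = -40/3 + 29*π/2.
  (u')² squared terms: (-2)²·∫cos(x)² dx = 4·π/2 = 2*π;  (10)²·∫sin(2x)² dx = 100·π/2 = 50*π.
  (u')² cross terms: 2·(-2)·(10)·∫cos(x)·sin(2x) dx = -40·(4/3) = -160/3.
  So ∫_0^π (u')² dx = 2*π + 50*π − 160/3 = -160/3 + 52*π.
||u||_{H^1}^2 = (-40/3 + 29*π/2) + (-160/3 + 52*π) = -200/3 + 133*π/2.


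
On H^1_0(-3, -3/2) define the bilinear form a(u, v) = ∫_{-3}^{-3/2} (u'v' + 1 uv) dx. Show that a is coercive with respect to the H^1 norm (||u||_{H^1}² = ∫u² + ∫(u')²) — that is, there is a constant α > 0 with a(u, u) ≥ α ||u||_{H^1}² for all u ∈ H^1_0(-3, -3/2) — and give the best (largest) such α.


α = 1

Coercivity of a(·,·) on H^1_0(-3, -3/2) means a(u, u) ≥ α ||u||_{H^1}² for every u ∈ H^1_0.
The interval has length L = 3/2, and Poincaré/coercivity depend only on L. Here a(u, u) = ∫(u')² + (1)·∫u².
Here c = 1 ≥ 1, so a(u,u) = ∫(u')² + c∫u² ≥ ∫(u')² + ∫u² = ||u||_{H^1}², i.e. α = 1 works. No larger α is possible: a(u,u) ≥ α||u||_{H^1}² means (1−α)∫(u')² ≥ (α−c)∫u², and for the modes u_n = sin(nπ(x−x₀)/L) (x₀ the left endpoint) one has ∫u_n²/∫(u_n')² = (L/(nπ))² → 0, so a(u_n,u_n)/||u_n||_{H^1}² → 1. Hence the optimal constant is α = 1.
Therefore α = 1.


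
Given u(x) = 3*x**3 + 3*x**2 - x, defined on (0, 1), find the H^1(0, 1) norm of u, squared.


||u||_{H^1}^2 = 10063/210

The H^1 norm (squared) on an interval (0, L) is
  ||u||_{H^1}^2 = ∫_0^L u(x)^2 dx + ∫_0^L u'(x)^2 dx.
Compute u'(x) = 9*x**2 + 6*x - 1.
Then u(x)^2 = 9*x**6 + 18*x**5 + 3*x**4 - 6*x**3 + x**2 and u'(x)^2 = 81*x**4 + 108*x**3 + 18*x**2 - 12*x + 1.
Integrate each monomial from 0 to 1 using ∫_0^1 c·x^n dx = c·1^(n+1)/(n+1):
  ∫_0^1 u(x)^2 dx = ∫_0^1 (9*x^6 + 18*x^5 + 3*x^4 - 6*x^3 + x^2) dx. Term by term:
    ∫_0^1 9*x^6 dx = 9/7;  ∫_0^1 18*x^5 dx = 3;  ∫_0^1 3*x^4 dx = 3/5;
    ∫_0^1 -6*x^3 dx = -3/2;  ∫_0^1 x^2 dx = 1/3.
  Sum: 9/7 + 3 + 3/5 − 3/2 + 1/3 = 781/210.
  ∫_0^1 u'(x)^2 dx = ∫_0^1 (81*x^4 + 108*x^3 + 18*x^2 - 12*x + 1) dx. Term by term:
    ∫_0^1 81*x^4 dx = 81/5;  ∫_0^1 108*x^3 dx = 27;  ∫_0^1 18*x^2 dx = 6;
    ∫_0^1 -12*x dx = -6;  ∫_0^1 1 dx = 1.
  Sum: 81/5 + 27 + 6 − 6 + 1 = 221/5.
Adding: ||u||_{H^1}^2 = 781/210 + 221/5 = 10063/210.


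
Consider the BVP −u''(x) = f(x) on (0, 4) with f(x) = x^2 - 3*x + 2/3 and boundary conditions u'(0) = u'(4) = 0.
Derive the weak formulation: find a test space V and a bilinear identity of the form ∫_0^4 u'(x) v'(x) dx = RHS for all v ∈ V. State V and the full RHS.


V = H^1(0, 4) (no boundary constraint on v; u is determined up to an additive constant); weak form: ∫_0^4 u'v' dx = ∫_0^4 (x^2 - 3*x + 2/3) v dx for all v ∈ V.

Multiply both sides by a test function v and integrate from 0 to 4:
  ∫_0^4 −u''(x) v(x) dx = ∫_0^4 f(x) v(x) dx.
Integrate the LHS by parts once:
  ∫_0^4 −u'' v dx = −[u'(x) v(x)]_0^4 + ∫_0^4 u'(x) v'(x) dx.
Thus ∫_0^4 u'(x) v'(x) dx = ∫_0^4 f(x) v(x) dx + [u'(x) v(x)]_0^4.
Choose V so that boundary terms are either known or forced to vanish.
u has homogeneous Neumann: u'(0) = u'(4) = 0. So [u' v]_0^4 = 0·v(4) − 0·v(0) = 0 for any v; take V = H^1(0, 4).
Weak formulation: find u (satisfying any essential BC) such that ∫_0^4 u'(x) v'(x) dx = ∫_0^4 f v dx for all v ∈ V (homogeneous Neumann, so boundary terms vanish).
Substituting f(x) = x^2 - 3*x + 2/3, the right-hand side is ∫_0^4 (x^2 - 3*x + 2/3) v dx.
Compatibility check (pure Neumann): taking v ≡ 1 ∈ V gives 0 = ∫_0^4 f dx + (0) − (0), i.e. ∫_0^4 f dx must equal u'(0) − u'(4) = 0. Indeed ∫_0^4 (x^2 - 3*x + 2/3) dx = 0, so the data are compatible. The solution is then unique only up to an additive constant (fix it e.g. by requiring ∫_0^4 u dx = 0).


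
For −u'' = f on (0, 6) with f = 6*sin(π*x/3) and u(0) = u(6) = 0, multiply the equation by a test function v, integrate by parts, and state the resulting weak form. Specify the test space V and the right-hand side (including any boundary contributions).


V = H^1_0(0, 6) (so v(0) = v(6) = 0); weak form: ∫_0^6 u'v' dx = ∫_0^6 (6*sin(π*x/3)) v dx for all v ∈ V.

Multiply both sides by a test function v and integrate from 0 to 6:
  ∫_0^6 −u''(x) v(x) dx = ∫_0^6 f(x) v(x) dx.
Integrate the LHS by parts once:
  ∫_0^6 −u'' v dx = −[u'(x) v(x)]_0^6 + ∫_0^6 u'(x) v'(x) dx.
Thus ∫_0^6 u'(x) v'(x) dx = ∫_0^6 f(x) v(x) dx + [u'(x) v(x)]_0^6.
Choose V so that boundary terms are either known or forced to vanish.
u is Dirichlet: u(0) = u(6) = 0. Let V = H^1_0(0, 6); then v(0) = v(6) = 0, and [u' v]_0^6 = 0.
Weak formulation: find u (satisfying any essential BC) such that ∫_0^6 u'(x) v'(x) dx = ∫_0^6 f v dx for all v ∈ V.
Substituting f(x) = 6*sin(π*x/3), the right-hand side is ∫_0^6 (6*sin(π*x/3)) v dx.


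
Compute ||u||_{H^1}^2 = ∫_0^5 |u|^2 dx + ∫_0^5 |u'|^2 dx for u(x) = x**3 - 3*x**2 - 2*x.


||u||_{H^1}^2 = 42470/21

The H^1 norm (squared) on an interval (0, L) is
  ||u||_{H^1}^2 = ∫_0^L u(x)^2 dx + ∫_0^L u'(x)^2 dx.
Compute u'(x) = 3*x**2 - 6*x - 2.
Then u(x)^2 = x**6 - 6*x**5 + 5*x**4 + 12*x**3 + 4*x**2 and u'(x)^2 = 9*x**4 - 36*x**3 + 24*x**2 + 24*x + 4.
Integrate each monomial from 0 to 5 using ∫_0^5 c·x^n dx = c·5^(n+1)/(n+1):
  ∫_0^5 u(x)^2 dx = ∫_0^5 (x^6 - 6*x^5 + 5*x^4 + 12*x^3 + 4*x^2) dx. Term by term:
    ∫_0^5 x^6 dx = 78125/7;  ∫_0^5 -6*x^5 dx = -15625;  ∫_0^5 5*x^4 dx = 3125;
    ∫_0^5 12*x^3 dx = 1875;  ∫_0^5 4*x^2 dx = 500/3.
  Sum: 78125/7 − 15625 + 3125 + 1875 + 500/3 = 14750/21.
  ∫_0^5 u'(x)^2 dx = ∫_0^5 (9*x^4 - 36*x^3 + 24*x^2 + 24*x + 4) dx. Term by term:
    ∫_0^5 9*x^4 dx = 5625;  ∫_0^5 -36*x^3 dx = -5625;  ∫_0^5 24*x^2 dx = 1000;
    ∫_0^5 24*x dx = 300;  ∫_0^5 4 dx = 20.
  Sum: 5625 − 5625 + 1000 + 300 + 20 = 1320.
Adding: ||u||_{H^1}^2 = 14750/21 + 1320 = 42470/21.


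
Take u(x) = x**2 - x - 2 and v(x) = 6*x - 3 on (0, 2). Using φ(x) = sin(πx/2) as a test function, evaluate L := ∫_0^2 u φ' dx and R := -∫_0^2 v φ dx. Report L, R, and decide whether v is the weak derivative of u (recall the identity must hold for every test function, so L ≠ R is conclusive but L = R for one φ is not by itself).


LHS = -4/π, RHS = -12/π. No, v is not the weak derivative of u.

u(x) = x**2 - x - 2, classical derivative u'(x) = 2*x - 1.
φ(x) = sin(πx/2), so φ'(x) = π*cos(π*x/2)/2.
Note φ(0) = φ(2) = 0, so the boundary term u·φ vanishes.
LHS = ∫_0^2 u(x) φ'(x) dx = ∫_0^2 (π*x^2*cos(π*x/2)/2 - π*x*cos(π*x/2)/2 - π*cos(π*x/2)) dx. Term by term:
  ∫_0^2 -π*cos(π*x/2) dx = 0;  ∫_0^2 π*x^2*cos(π*x/2)/2 dx = -8/π;  ∫_0^2 -π*x*cos(π*x/2)/2 dx = 4/π.
Sum: 0 − 8/π + 4/π = -4/π.
So LHS = -4/π.
∫_0^2 v(x) φ(x) dx = ∫_0^2 (6*x*sin(π*x/2) - 3*sin(π*x/2)) dx. Term by term:
  ∫_0^2 -3*sin(π*x/2) dx = -12/π;  ∫_0^2 6*x*sin(π*x/2) dx = 24/π.
Sum: -12/π + 24/π = 12/π.
So RHS = -∫_0^2 v(x) φ(x) dx = -12/π.
LHS − RHS = 8/π ≠ 0, so the identity fails.
(For a valid weak derivative the identity must hold for EVERY test function, in particular this one. The failure shows v is NOT the weak derivative of u.)
Correct weak derivative would be u'(x) = 2*x - 1.


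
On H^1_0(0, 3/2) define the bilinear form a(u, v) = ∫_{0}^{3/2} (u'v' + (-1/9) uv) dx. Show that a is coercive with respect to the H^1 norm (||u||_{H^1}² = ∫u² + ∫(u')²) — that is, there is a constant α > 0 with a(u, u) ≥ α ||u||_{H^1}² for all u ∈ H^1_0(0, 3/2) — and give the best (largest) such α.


α = (-1 + 4*π^2)/(9 + 4*π^2)

Coercivity of a(·,·) on H^1_0(0, 3/2) means a(u, u) ≥ α ||u||_{H^1}² for every u ∈ H^1_0.
The interval has length L = 3/2, and Poincaré/coercivity depend only on L. Here a(u, u) = ∫(u')² + (-1/9)·∫u².
Here c = -1/9 < 0 with |c| < (π/L)² = 4*π^2/9, so coercivity still holds. The condition a(u,u) ≥ α||u||_{H^1}² reads (1−α)∫(u')² ≥ (α−c)∫u². Any admissible α is ≤ 1 (rapidly oscillating u have ∫u²/∫(u')² → 0), and α = 1 would force 0 ≥ (1−c)∫u², impossible since c < 1; so 1−α > 0. By the sharp Poincaré inequality on H^1_0 of an interval of length L, ∫(u')² ≥ (π/L)²∫u² with equality for the first sine mode sin(π(x−x₀)/L) (x₀ the left endpoint), so the inequality holds for all u iff (1−α)(π/L)² ≥ α − c, i.e. α ≤ ((π/L)² + c)/((π/L)² + 1) = (1 + c(L/π)²)/(1 + (L/π)²). (Direct route, valid since c ≤ 0: Poincaré gives c∫u² ≥ c(L/π)²∫(u')², so a(u,u) ≥ (1 + c(L/π)²)∫(u')², while ||u||_{H^1}² ≤ (1 + (L/π)²)∫(u')²; dividing yields the same α.) With (π/L)² = 4*π^2/9 and c = -1/9, the largest admissible constant is α = ((π/L)² + c)/((π/L)² + 1).
Simplifying, α = (-1 + 4*π^2)/(9 + 4*π^2).
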